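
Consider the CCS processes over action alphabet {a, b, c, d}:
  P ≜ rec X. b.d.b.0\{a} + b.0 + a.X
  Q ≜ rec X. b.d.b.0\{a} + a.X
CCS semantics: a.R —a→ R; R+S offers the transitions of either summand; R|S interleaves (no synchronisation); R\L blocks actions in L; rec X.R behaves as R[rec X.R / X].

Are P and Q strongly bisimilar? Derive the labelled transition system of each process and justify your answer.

P's transition system — 5 states:
  m0 = rec X. b.d.b.0\{a} + b.0 + a.X :: ··a··> m0, ··b··> m1, ··b··> m2
  m1 = 0 :: ·
  m2 = d.b.0\{a} :: ··d··> m3
  m3 = b.0\{a} :: ··b··> m4
  m4 = 0\{a} :: ·
Q's transition system — 4 states:
  n0 = rec X. b.d.b.0\{a} + a.X :: ··a··> n0, ··b··> n1
  n1 = d.b.0\{a} :: ··d··> n2
  n2 = b.0\{a} :: ··b··> n3
  n3 = 0\{a} :: ·
Coarsest stable partition (strong bisimilarity classes):
  B0 = {m0}
  B1 = {m2, n1}
  B2 = {m3, n2}
  B3 = {m1, m4, n3}
  B4 = {n0}
m0 ∈ B0, n0 ∈ B4 → different blocks

not bisimilar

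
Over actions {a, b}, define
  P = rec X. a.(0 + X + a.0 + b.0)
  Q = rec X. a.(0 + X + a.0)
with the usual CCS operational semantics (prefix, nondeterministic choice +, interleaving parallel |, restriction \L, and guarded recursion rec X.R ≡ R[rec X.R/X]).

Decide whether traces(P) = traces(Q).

NO — witness ⟨ab⟩

LTS(P): 3 reachable states
  u0 = rec X. a.(0 + X + a.0 + b.0) ⊢ ··a··> u1
  u1 = 0 + (rec X. a.(0 + X + a.0 + b.0)) + a.0 + b.0 ⊢ ··a··> u1, ··a··> u2, ··b··> u2
  u2 = 0 ⊢ stopped
LTS(Q): 3 reachable states
  v0 = rec X. a.(0 + X + a.0) ⊢ ··a··> v1
  v1 = 0 + (rec X. a.(0 + X + a.0)) + a.0 ⊢ ··a··> v1, ··a··> v2
  v2 = 0 ⊢ stopped
Trace ⟨ab⟩ through P, begin at {u0}:
  [1] a ⇒ {u1}
  [2] b ⇒ {u2}
  ✓ P
Trace ⟨ab⟩ through Q, begin at {v0}:
  [1] a ⇒ {v1}
  [2] b ⇒ ∅ (Q stuck)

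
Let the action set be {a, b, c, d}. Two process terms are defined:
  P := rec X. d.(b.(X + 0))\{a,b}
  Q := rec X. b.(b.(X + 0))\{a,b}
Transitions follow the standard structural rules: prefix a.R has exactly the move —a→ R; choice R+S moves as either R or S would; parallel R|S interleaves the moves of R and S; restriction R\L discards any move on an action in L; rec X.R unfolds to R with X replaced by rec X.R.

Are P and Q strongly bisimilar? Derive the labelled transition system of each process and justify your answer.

LTS(P): 2 reachable states
  u0 = rec X. d.(b.(X + 0))\{a,b} | =d=> u1
  u1 = (b.((rec X. d.(b.(X + 0))\{a,b}) + 0))\{a,b} | (no moves)
LTS(Q): 2 reachable states
  v0 = rec X. b.(b.(X + 0))\{a,b} | =b=> v1
  v1 = (b.((rec X. b.(b.(X + 0))\{a,b}) + 0))\{a,b} | (no moves)
Partition-refinement fixed point:
  B0 = {u0}
  B1 = {u1, v1}
  B2 = {v0}
u0 ∈ B0, v0 ∈ B2 → different blocks

NO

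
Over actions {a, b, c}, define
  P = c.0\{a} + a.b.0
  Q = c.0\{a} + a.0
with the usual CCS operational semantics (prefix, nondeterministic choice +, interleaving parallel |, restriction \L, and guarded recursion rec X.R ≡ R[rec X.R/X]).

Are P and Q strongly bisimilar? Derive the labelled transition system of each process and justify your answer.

LTS(P): 4 reachable states
  p0 = c.0\{a} + a.b.0 → —a→ p1, —c→ p2
  p1 = b.0 → —b→ p3
  p2 = 0\{a} → ∅
  p3 = 0 → ∅
LTS(Q): 3 reachable states
  q0 = c.0\{a} + a.0 → —a→ q1, —c→ q2
  q1 = 0 → ∅
  q2 = 0\{a} → ∅
Coarsest stable partition (strong bisimilarity classes):
  B0 = {p0}
  B1 = {p2, p3, q1, q2}
  B2 = {p1}
  B3 = {q0}
p0 ∈ B0, q0 ∈ B3 → different blocks

not bisimilar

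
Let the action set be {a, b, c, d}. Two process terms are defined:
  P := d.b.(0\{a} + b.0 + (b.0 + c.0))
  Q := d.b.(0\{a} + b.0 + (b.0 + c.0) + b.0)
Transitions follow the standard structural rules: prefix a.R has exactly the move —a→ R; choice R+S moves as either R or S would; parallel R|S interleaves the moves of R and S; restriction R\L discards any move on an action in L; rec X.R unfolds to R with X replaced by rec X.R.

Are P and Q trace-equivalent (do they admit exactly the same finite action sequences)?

YES

P's transition system — 4 states:
  m0 = d.b.(0\{a} + b.0 + (b.0 + c.0)) | --d--▸ m1
  m1 = b.(0\{a} + b.0 + (b.0 + c.0)) | --b--▸ m2
  m2 = 0\{a} + b.0 + (b.0 + c.0) | --b--▸ m3, --c--▸ m3
  m3 = 0 | stopped
Q's transition system — 4 states:
  n0 = d.b.(0\{a} + b.0 + (b.0 + c.0) + b.0) | --d--▸ n1
  n1 = b.(0\{a} + b.0 + (b.0 + c.0) + b.0) | --b--▸ n2
  n2 = 0\{a} + b.0 + (b.0 + c.0) + b.0 | --b--▸ n3, --c--▸ n3
  n3 = 0 | stopped
Bisimilarity quotient blocks:
  B0 = {m0, n0}
  B1 = {m1, n1}
  B2 = {m2, n2}
  B3 = {m3, n3}
m0 ∈ B0, n0 ∈ B0 → same block
Bisimilar ⇒ trace-equivalent.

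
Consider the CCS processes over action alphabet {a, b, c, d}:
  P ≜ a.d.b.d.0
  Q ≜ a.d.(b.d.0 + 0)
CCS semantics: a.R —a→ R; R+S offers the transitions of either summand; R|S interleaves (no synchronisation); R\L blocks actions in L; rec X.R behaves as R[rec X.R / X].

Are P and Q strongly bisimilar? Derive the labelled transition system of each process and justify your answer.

bisimilar

Reachable graph of P (5 states):
  p0 = a.d.b.d.0 :: -a-> p1
  p1 = d.b.d.0 :: -d-> p2
  p2 = b.d.0 :: -b-> p3
  p3 = d.0 :: -d-> p4
  p4 = 0 :: ·
Reachable graph of Q (5 states):
  q0 = a.d.(b.d.0 + 0) :: -a-> q1
  q1 = d.(b.d.0 + 0) :: -d-> q2
  q2 = b.d.0 + 0 :: -b-> q3
  q3 = d.0 :: -d-> q4
  q4 = 0 :: ·
Partition-refinement fixed point:
  B0 = {p0, q0}
  B1 = {p1, q1}
  B2 = {p2, q2}
  B3 = {p3, q3}
  B4 = {p4, q4}
p0 ∈ B0, q0 ∈ B0 → same block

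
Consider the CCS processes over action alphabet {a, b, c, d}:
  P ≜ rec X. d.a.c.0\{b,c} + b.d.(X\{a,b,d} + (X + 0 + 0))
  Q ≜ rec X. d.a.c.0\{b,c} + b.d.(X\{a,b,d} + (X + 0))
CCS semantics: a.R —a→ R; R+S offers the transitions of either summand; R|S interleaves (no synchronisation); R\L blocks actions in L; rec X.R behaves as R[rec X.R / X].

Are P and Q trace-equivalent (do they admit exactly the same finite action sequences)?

traces(P) = traces(Q)

Reachable graph of P (6 states):
  u0 = rec X. d.a.c.0\{b,c} + b.d.(X\{a,b,d} + (X + 0 + 0)) | -b-> u1, -d-> u2
  u1 = d.((rec X. d.a.c.0\{b,c} + b.d.(X\{a,b,d} + (X + 0 + 0)))\{a,b,d} + ((rec X. d.a.c.0\{b,c} + b.d.(X\{a,b,d} + (X + 0 + 0))) + 0 + 0)) | -d-> u3
  u2 = a.c.0\{b,c} | -a-> u4
  u3 = (rec X. d.a.c.0\{b,c} + b.d.(X\{a,b,d} + (X + 0 + 0)))\{a,b,d} + ((rec X. d.a.c.0\{b,c} + b.d.(X\{a,b,d} + (X + 0 + 0))) + 0 + 0) | -b-> u1, -d-> u2
  u4 = c.0\{b,c} | -c-> u5
  u5 = 0\{b,c} | ∅
Reachable graph of Q (6 states):
  v0 = rec X. d.a.c.0\{b,c} + b.d.(X\{a,b,d} + (X + 0)) | -b-> v1, -d-> v2
  v1 = d.((rec X. d.a.c.0\{b,c} + b.d.(X\{a,b,d} + (X + 0)))\{a,b,d} + ((rec X. d.a.c.0\{b,c} + b.d.(X\{a,b,d} + (X + 0))) + 0)) | -d-> v3
  v2 = a.c.0\{b,c} | -a-> v4
  v3 = (rec X. d.a.c.0\{b,c} + b.d.(X\{a,b,d} + (X + 0)))\{a,b,d} + ((rec X. d.a.c.0\{b,c} + b.d.(X\{a,b,d} + (X + 0))) + 0) | -b-> v1, -d-> v2
  v4 = c.0\{b,c} | -c-> v5
  v5 = 0\{b,c} | ∅
Partition-refinement fixed point:
  B0 = {u0, u3, v0, v3}
  B1 = {u1, v1}
  B2 = {u2, v2}
  B3 = {u4, v4}
  B4 = {u5, v5}
u0 ∈ B0, v0 ∈ B0 → same block
Bisimilar ⇒ trace-equivalent.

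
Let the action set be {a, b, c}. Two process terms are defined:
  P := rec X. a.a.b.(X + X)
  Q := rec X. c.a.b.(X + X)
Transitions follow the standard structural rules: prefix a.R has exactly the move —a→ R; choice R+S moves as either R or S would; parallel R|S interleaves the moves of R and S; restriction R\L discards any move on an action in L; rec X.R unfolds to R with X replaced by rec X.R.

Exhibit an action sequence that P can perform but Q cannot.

P's transition system — 4 states:
  s0 = rec X. a.a.b.(X + X) :: —a→ s1
  s1 = a.b.((rec X. a.a.b.(X + X)) + (rec X. a.a.b.(X + X))) :: —a→ s2
  s2 = b.((rec X. a.a.b.(X + X)) + (rec X. a.a.b.(X + X))) :: —b→ s3
  s3 = (rec X. a.a.b.(X + X)) + (rec X. a.a.b.(X + X)) :: —a→ s1
Q's transition system — 4 states:
  t0 = rec X. c.a.b.(X + X) :: —c→ t1
  t1 = a.b.((rec X. c.a.b.(X + X)) + (rec X. c.a.b.(X + X))) :: —a→ t2
  t2 = b.((rec X. c.a.b.(X + X)) + (rec X. c.a.b.(X + X))) :: —b→ t3
  t3 = (rec X. c.a.b.(X + X)) + (rec X. c.a.b.(X + X)) :: —c→ t1
Run σ = ⟨a⟩ on P: start {s0}
  step 1 (a): {s1}
  P completes σ.
Run σ = ⟨a⟩ on Q: start {t0}
  step 1 (a): no successor for Q

a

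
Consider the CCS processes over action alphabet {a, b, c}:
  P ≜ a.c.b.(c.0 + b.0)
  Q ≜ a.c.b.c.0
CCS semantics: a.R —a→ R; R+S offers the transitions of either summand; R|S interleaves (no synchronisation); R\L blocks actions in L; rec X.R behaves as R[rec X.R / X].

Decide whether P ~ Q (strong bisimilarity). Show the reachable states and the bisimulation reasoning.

not bisimilar

LTS(P): 5 reachable states
  m0 = a.c.b.(c.0 + b.0) :: —a→ m1
  m1 = c.b.(c.0 + b.0) :: —c→ m2
  m2 = b.(c.0 + b.0) :: —b→ m3
  m3 = c.0 + b.0 :: —b→ m4, —c→ m4
  m4 = 0 :: deadlocked
LTS(Q): 5 reachable states
  n0 = a.c.b.c.0 :: —a→ n1
  n1 = c.b.c.0 :: —c→ n2
  n2 = b.c.0 :: —b→ n3
  n3 = c.0 :: —c→ n4
  n4 = 0 :: deadlocked
Coarsest stable partition (strong bisimilarity classes):
  B0 = {m0}
  B1 = {m1}
  B2 = {m2}
  B3 = {m3}
  B4 = {m4, n4}
  B5 = {n0}
  B6 = {n1}
  B7 = {n2}
  B8 = {n3}
m0 ∈ B0, n0 ∈ B5 → different blocks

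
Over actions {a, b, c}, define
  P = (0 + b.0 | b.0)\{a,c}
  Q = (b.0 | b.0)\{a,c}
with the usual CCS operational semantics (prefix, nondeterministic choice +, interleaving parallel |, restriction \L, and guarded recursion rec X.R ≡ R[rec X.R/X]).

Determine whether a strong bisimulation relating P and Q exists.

P ~ Q

Reachable graph of P (4 states):
  m0 = (0 + b.0 | b.0)\{a,c} has moves --b--▸ m1, --b--▸ m2
  m1 = (0 | b.0)\{a,c} has moves --b--▸ m3
  m2 = (b.0 | 0)\{a,c} has moves --b--▸ m3
  m3 = (0 | 0)\{a,c} has moves (no moves)
Reachable graph of Q (4 states):
  n0 = (b.0 | b.0)\{a,c} has moves --b--▸ n1, --b--▸ n2
  n1 = (0 | b.0)\{a,c} has moves --b--▸ n3
  n2 = (b.0 | 0)\{a,c} has moves --b--▸ n3
  n3 = (0 | 0)\{a,c} has moves (no moves)
Bisimilarity quotient blocks:
  B0 = {m0, n0}
  B1 = {m1, m2, n1, n2}
  B2 = {m3, n3}
m0 ∈ B0, n0 ∈ B0 → same block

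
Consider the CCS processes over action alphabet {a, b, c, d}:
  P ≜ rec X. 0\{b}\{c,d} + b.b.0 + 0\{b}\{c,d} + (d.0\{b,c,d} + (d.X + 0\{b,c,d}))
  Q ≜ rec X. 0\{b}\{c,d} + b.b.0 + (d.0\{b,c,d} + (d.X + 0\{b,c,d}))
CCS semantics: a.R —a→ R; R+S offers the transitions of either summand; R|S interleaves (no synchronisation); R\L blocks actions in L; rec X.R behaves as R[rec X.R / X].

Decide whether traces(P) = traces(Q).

YES

P's transition system — 4 states:
  p0 = rec X. 0\{b}\{c,d} + b.b.0 + 0\{b}\{c,d} + (d.0\{b,c,d} + (d.X + 0\{b,c,d})) ⊢ -b-> p1, -d-> p0, -d-> p2
  p1 = b.0 ⊢ -b-> p3
  p2 = 0\{b,c,d} ⊢ ∅
  p3 = 0 ⊢ ∅
Q's transition system — 4 states:
  q0 = rec X. 0\{b}\{c,d} + b.b.0 + (d.0\{b,c,d} + (d.X + 0\{b,c,d})) ⊢ -b-> q1, -d-> q0, -d-> q2
  q1 = b.0 ⊢ -b-> q3
  q2 = 0\{b,c,d} ⊢ ∅
  q3 = 0 ⊢ ∅
Partition-refinement fixed point:
  B0 = {p0, q0}
  B1 = {p2, p3, q2, q3}
  B2 = {p1, q1}
p0 ∈ B0, q0 ∈ B0 → same block
Bisimilar ⇒ trace-equivalent.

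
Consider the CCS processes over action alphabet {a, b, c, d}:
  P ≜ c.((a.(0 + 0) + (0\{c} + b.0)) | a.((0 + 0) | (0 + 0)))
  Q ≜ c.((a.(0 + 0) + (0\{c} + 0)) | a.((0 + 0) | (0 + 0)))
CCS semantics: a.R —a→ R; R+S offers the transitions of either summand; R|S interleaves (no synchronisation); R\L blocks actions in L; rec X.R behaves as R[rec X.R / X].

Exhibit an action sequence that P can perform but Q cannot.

Reachable graph of P (7 states):
  m0 = c.((a.(0 + 0) + (0\{c} + b.0)) | a.((0 + 0) | (0 + 0))) → --c--▸ m1
  m1 = (a.(0 + 0) + (0\{c} + b.0)) | a.((0 + 0) | (0 + 0)) → --a--▸ m2, --a--▸ m3, --b--▸ m4
  m2 = (0 + 0) | a.((0 + 0) | (0 + 0)) → --a--▸ m5
  m3 = (a.(0 + 0) + (0\{c} + b.0)) | ((0 + 0) | (0 + 0)) → --a--▸ m5, --b--▸ m6
  m4 = 0 | a.((0 + 0) | (0 + 0)) → --a--▸ m6
  m5 = (0 + 0) | ((0 + 0) | (0 + 0)) → deadlocked
  m6 = 0 | ((0 + 0) | (0 + 0)) → deadlocked
Reachable graph of Q (5 states):
  n0 = c.((a.(0 + 0) + (0\{c} + 0)) | a.((0 + 0) | (0 + 0))) → --c--▸ n1
  n1 = (a.(0 + 0) + (0\{c} + 0)) | a.((0 + 0) | (0 + 0)) → --a--▸ n2, --a--▸ n3
  n2 = (0 + 0) | a.((0 + 0) | (0 + 0)) → --a--▸ n4
  n3 = (a.(0 + 0) + (0\{c} + 0)) | ((0 + 0) | (0 + 0)) → --a--▸ n4
  n4 = (0 + 0) | ((0 + 0) | (0 + 0)) → deadlocked
Trace ⟨cb⟩ through P, begin at {m0}:
  [1] c ⇒ {m1}
  [2] b ⇒ {m4}
  — P admits the full trace.
Trace ⟨cb⟩ through Q, begin at {n0}:
  [1] c ⇒ {n1}
  [2] b ⇒ ∅ (Q stuck)

cb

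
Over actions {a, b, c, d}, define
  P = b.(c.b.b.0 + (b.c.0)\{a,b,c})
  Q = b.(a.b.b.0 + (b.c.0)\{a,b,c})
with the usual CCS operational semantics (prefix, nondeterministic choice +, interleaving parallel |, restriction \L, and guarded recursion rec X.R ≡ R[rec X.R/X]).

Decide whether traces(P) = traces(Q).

Reachable graph of P (5 states):
  u0 = b.(c.b.b.0 + (b.c.0)\{a,b,c}) ⊢ ··b··> u1
  u1 = c.b.b.0 + (b.c.0)\{a,b,c} ⊢ ··c··> u2
  u2 = b.b.0 ⊢ ··b··> u3
  u3 = b.0 ⊢ ··b··> u4
  u4 = 0 ⊢ (no moves)
Reachable graph of Q (5 states):
  v0 = b.(a.b.b.0 + (b.c.0)\{a,b,c}) ⊢ ··b··> v1
  v1 = a.b.b.0 + (b.c.0)\{a,b,c} ⊢ ··a··> v2
  v2 = b.b.0 ⊢ ··b··> v3
  v3 = b.0 ⊢ ··b··> v4
  v4 = 0 ⊢ (no moves)
Run σ = ⟨bc⟩ on P: start {u0}
  [1] b ⇒ {u1}
  [2] c ⇒ {u2}
  P completes σ.
Run σ = ⟨bc⟩ on Q: start {v0}
  [1] b ⇒ {v1}
  [2] c ⇒ ∅ (Q stuck)

trace-distinct — witness ⟨bc⟩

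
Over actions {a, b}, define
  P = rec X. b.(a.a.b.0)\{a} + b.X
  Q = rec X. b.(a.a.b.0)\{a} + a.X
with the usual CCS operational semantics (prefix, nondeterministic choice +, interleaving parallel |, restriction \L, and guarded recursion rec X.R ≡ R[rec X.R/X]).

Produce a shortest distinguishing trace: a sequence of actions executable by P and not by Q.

P's transition system — 2 states:
  p0 = rec X. b.(a.a.b.0)\{a} + b.X ⊢ ··b··> p0, ··b··> p1
  p1 = (a.a.b.0)\{a} ⊢ stopped
Q's transition system — 2 states:
  q0 = rec X. b.(a.a.b.0)\{a} + a.X ⊢ ··a··> q0, ··b··> q1
  q1 = (a.a.b.0)\{a} ⊢ stopped
Trace ⟨bb⟩ through P, begin at {p0}:
  [1] b ⇒ {p0, p1}
  [2] b ⇒ {p0, p1}
  ✓ P
Trace ⟨bb⟩ through Q, begin at {q0}:
  [1] b ⇒ {q1}
  [2] b ⇒ no successor for Q

bb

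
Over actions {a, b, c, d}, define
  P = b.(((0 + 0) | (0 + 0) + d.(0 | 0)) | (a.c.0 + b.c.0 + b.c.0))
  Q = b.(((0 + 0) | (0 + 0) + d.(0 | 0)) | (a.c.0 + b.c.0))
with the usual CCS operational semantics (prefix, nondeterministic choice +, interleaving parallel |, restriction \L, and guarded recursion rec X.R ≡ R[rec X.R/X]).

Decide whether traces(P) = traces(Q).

trace-equivalent

LTS(P): 7 reachable states
  m0 = b.(((0 + 0) | (0 + 0) + d.(0 | 0)) | (a.c.0 + b.c.0 + b.c.0)) has moves -b-> m1
  m1 = ((0 + 0) | (0 + 0) + d.(0 | 0)) | (a.c.0 + b.c.0 + b.c.0) has moves -a-> m2, -b-> m2, -d-> m3
  m2 = ((0 + 0) | (0 + 0) + d.(0 | 0)) | c.0 has moves -c-> m4, -d-> m5
  m3 = 0 | 0 | (a.c.0 + b.c.0 + b.c.0) has moves -a-> m5, -b-> m5
  m4 = ((0 + 0) | (0 + 0) + d.(0 | 0)) | 0 has moves -d-> m6
  m5 = 0 | 0 | c.0 has moves -c-> m6
  m6 = 0 | 0 | 0 has moves ∅
LTS(Q): 7 reachable states
  n0 = b.(((0 + 0) | (0 + 0) + d.(0 | 0)) | (a.c.0 + b.c.0)) has moves -b-> n1
  n1 = ((0 + 0) | (0 + 0) + d.(0 | 0)) | (a.c.0 + b.c.0) has moves -a-> n2, -b-> n2, -d-> n3
  n2 = ((0 + 0) | (0 + 0) + d.(0 | 0)) | c.0 has moves -c-> n4, -d-> n5
  n3 = 0 | 0 | (a.c.0 + b.c.0) has moves -a-> n5, -b-> n5
  n4 = ((0 + 0) | (0 + 0) + d.(0 | 0)) | 0 has moves -d-> n6
  n5 = 0 | 0 | c.0 has moves -c-> n6
  n6 = 0 | 0 | 0 has moves ∅
Bisimilarity quotient blocks:
  B0 = {m0, n0}
  B1 = {m1, n1}
  B2 = {m2, n2}
  B3 = {m5, n5}
  B4 = {m6, n6}
  B5 = {m4, n4}
  B6 = {m3, n3}
m0 ∈ B0, n0 ∈ B0 → same block
Bisimilar ⇒ trace-equivalent.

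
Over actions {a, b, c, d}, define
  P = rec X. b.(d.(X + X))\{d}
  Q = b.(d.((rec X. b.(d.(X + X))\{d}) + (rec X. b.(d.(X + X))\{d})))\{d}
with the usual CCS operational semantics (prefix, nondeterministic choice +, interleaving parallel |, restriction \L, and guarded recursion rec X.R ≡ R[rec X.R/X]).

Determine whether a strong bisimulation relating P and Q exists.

P's transition system — 2 states:
  m0 = rec X. b.(d.(X + X))\{d} → --b--▸ m1
  m1 = (d.((rec X. b.(d.(X + X))\{d}) + (rec X. b.(d.(X + X))\{d})))\{d} → (no moves)
Q's transition system — 2 states:
  n0 = b.(d.((rec X. b.(d.(X + X))\{d}) + (rec X. b.(d.(X + X))\{d})))\{d} → --b--▸ n1
  n1 = (d.((rec X. b.(d.(X + X))\{d}) + (rec X. b.(d.(X + X))\{d})))\{d} → (no moves)
Coarsest stable partition (strong bisimilarity classes):
  B0 = {m0, n0}
  B1 = {m1, n1}
m0 ∈ B0, n0 ∈ B0 → same block

bisimilar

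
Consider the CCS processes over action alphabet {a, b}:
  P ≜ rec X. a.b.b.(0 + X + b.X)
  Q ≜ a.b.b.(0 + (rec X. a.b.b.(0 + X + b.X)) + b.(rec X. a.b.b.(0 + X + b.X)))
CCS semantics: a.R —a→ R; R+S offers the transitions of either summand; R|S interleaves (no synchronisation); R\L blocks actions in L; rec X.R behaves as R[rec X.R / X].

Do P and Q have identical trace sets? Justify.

P's transition system — 4 states:
  s0 = rec X. a.b.b.(0 + X + b.X) has moves —a→ s1
  s1 = b.b.(0 + (rec X. a.b.b.(0 + X + b.X)) + b.(rec X. a.b.b.(0 + X + b.X))) has moves —b→ s2
  s2 = b.(0 + (rec X. a.b.b.(0 + X + b.X)) + b.(rec X. a.b.b.(0 + X + b.X))) has moves —b→ s3
  s3 = 0 + (rec X. a.b.b.(0 + X + b.X)) + b.(rec X. a.b.b.(0 + X + b.X)) has moves —a→ s1, —b→ s0
Q's transition system — 5 states:
  t0 = a.b.b.(0 + (rec X. a.b.b.(0 + X + b.X)) + b.(rec X. a.b.b.(0 + X + b.X))) has moves —a→ t1
  t1 = b.b.(0 + (rec X. a.b.b.(0 + X + b.X)) + b.(rec X. a.b.b.(0 + X + b.X))) has moves —b→ t2
  t2 = b.(0 + (rec X. a.b.b.(0 + X + b.X)) + b.(rec X. a.b.b.(0 + X + b.X))) has moves —b→ t3
  t3 = 0 + (rec X. a.b.b.(0 + X + b.X)) + b.(rec X. a.b.b.(0 + X + b.X)) has moves —a→ t1, —b→ t4
  t4 = rec X. a.b.b.(0 + X + b.X) has moves —a→ t1
Bisimilarity quotient blocks:
  B0 = {s0, t0, t4}
  B1 = {s1, t1}
  B2 = {s2, t2}
  B3 = {s3, t3}
s0 ∈ B0, t0 ∈ B0 → same block
Bisimilar ⇒ trace-equivalent.

trace-equivalent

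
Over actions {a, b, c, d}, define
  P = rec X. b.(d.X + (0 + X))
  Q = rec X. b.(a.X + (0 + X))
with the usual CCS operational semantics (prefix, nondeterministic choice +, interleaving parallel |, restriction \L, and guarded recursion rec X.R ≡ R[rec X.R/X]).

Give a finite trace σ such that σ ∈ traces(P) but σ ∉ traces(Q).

bd

P's transition system — 2 states:
  u0 = rec X. b.(d.X + (0 + X)) → -b-> u1
  u1 = d.(rec X. b.(d.X + (0 + X))) + (0 + (rec X. b.(d.X + (0 + X)))) → -b-> u1, -d-> u0
Q's transition system — 2 states:
  v0 = rec X. b.(a.X + (0 + X)) → -b-> v1
  v1 = a.(rec X. b.(a.X + (0 + X))) + (0 + (rec X. b.(a.X + (0 + X)))) → -a-> v0, -b-> v1
Executing bd from P (initial set {u0}):
  [1] b ⇒ {u1}
  [2] d ⇒ {u0}
  P completes σ.
Executing bd from Q (initial set {v0}):
  [1] b ⇒ {v1}
  [2] d ⇒ ∅  — Q cannot continue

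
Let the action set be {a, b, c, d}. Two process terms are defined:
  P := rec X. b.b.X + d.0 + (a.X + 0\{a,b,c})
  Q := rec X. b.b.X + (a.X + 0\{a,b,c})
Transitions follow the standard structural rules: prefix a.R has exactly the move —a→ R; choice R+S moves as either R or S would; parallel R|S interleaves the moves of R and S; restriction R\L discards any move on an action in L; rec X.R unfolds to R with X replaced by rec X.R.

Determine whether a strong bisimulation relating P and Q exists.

NO

Reachable graph of P (3 states):
  p0 = rec X. b.b.X + d.0 + (a.X + 0\{a,b,c}) | ··a··> p0, ··b··> p1, ··d··> p2
  p1 = b.(rec X. b.b.X + d.0 + (a.X + 0\{a,b,c})) | ··b··> p0
  p2 = 0 | (no moves)
Reachable graph of Q (2 states):
  q0 = rec X. b.b.X + (a.X + 0\{a,b,c}) | ··a··> q0, ··b··> q1
  q1 = b.(rec X. b.b.X + (a.X + 0\{a,b,c})) | ··b··> q0
Partition-refinement fixed point:
  B0 = {p0}
  B1 = {p1}
  B2 = {p2}
  B3 = {q0}
  B4 = {q1}
p0 ∈ B0, q0 ∈ B3 → different blocks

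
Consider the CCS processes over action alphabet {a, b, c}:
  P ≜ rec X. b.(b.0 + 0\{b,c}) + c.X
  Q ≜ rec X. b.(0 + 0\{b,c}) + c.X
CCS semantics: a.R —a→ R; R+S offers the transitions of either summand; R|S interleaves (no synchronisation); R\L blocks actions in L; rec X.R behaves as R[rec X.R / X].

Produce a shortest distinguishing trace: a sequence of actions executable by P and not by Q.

bb

Reachable graph of P (3 states):
  m0 = rec X. b.(b.0 + 0\{b,c}) + c.X :: —b→ m1, —c→ m0
  m1 = b.0 + 0\{b,c} :: —b→ m2
  m2 = 0 :: (no moves)
Reachable graph of Q (2 states):
  n0 = rec X. b.(0 + 0\{b,c}) + c.X :: —b→ n1, —c→ n0
  n1 = 0 + 0\{b,c} :: (no moves)
Trace ⟨bb⟩ through P, begin at {m0}:
  after b @ step 1: {m1}
  after b @ step 2: {m2}
  P completes σ.
Trace ⟨bb⟩ through Q, begin at {n0}:
  after b @ step 1: {n1}
  after b @ step 2: ∅ (Q stuck)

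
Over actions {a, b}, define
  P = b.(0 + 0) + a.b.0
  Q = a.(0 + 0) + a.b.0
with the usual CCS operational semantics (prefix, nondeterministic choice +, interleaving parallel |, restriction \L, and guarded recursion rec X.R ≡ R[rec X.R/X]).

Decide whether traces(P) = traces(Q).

LTS(P): 4 reachable states
  u0 = b.(0 + 0) + a.b.0 has moves —a→ u1, —b→ u2
  u1 = b.0 has moves —b→ u3
  u2 = 0 + 0 has moves deadlocked
  u3 = 0 has moves deadlocked
LTS(Q): 4 reachable states
  v0 = a.(0 + 0) + a.b.0 has moves —a→ v1, —a→ v2
  v1 = 0 + 0 has moves deadlocked
  v2 = b.0 has moves —b→ v3
  v3 = 0 has moves deadlocked
Trace ⟨b⟩ through P, begin at {u0}:
  [1] b ⇒ {u2}
  P completes σ.
Trace ⟨b⟩ through Q, begin at {v0}:
  [1] b ⇒ ∅  — Q cannot continue

NO — witness ⟨b⟩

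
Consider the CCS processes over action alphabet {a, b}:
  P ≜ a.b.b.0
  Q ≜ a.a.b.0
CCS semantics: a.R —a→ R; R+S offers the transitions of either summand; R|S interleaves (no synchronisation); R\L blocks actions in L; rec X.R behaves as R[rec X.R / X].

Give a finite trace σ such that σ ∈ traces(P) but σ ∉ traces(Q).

LTS(P): 4 reachable states
  s0 = a.b.b.0 :: =a=> s1
  s1 = b.b.0 :: =b=> s2
  s2 = b.0 :: =b=> s3
  s3 = 0 :: deadlocked
LTS(Q): 4 reachable states
  t0 = a.a.b.0 :: =a=> t1
  t1 = a.b.0 :: =a=> t2
  t2 = b.0 :: =b=> t3
  t3 = 0 :: deadlocked
Run σ = ⟨ab⟩ on P: start {s0}
  step 1 (a): {s1}
  step 2 (b): {s2}
  — P admits the full trace.
Run σ = ⟨ab⟩ on Q: start {t0}
  step 1 (a): {t1}
  step 2 (b): ∅  — Q cannot continue

ab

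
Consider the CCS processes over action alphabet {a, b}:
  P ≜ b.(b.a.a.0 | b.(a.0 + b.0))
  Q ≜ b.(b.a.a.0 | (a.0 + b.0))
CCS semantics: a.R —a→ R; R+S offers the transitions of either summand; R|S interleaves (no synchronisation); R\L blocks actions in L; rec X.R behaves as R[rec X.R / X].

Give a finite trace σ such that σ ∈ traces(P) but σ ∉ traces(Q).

bbbb

Reachable graph of P (13 states):
  m0 = b.(b.a.a.0 | b.(a.0 + b.0)) ⊢ -b-> m1
  m1 = b.a.a.0 | b.(a.0 + b.0) ⊢ -b-> m2, -b-> m3
  m2 = a.a.0 | b.(a.0 + b.0) ⊢ -a-> m4, -b-> m5
  m3 = b.a.a.0 | (a.0 + b.0) ⊢ -a-> m6, -b-> m5, -b-> m6
  m4 = a.0 | b.(a.0 + b.0) ⊢ -a-> m7, -b-> m8
  m5 = a.a.0 | (a.0 + b.0) ⊢ -a-> m8, -a-> m9, -b-> m9
  m6 = b.a.a.0 | 0 ⊢ -b-> m9
  m7 = 0 | b.(a.0 + b.0) ⊢ -b-> m10
  m8 = a.0 | (a.0 + b.0) ⊢ -a-> m10, -a-> m11, -b-> m11
  m9 = a.a.0 | 0 ⊢ -a-> m11
  m10 = 0 | (a.0 + b.0) ⊢ -a-> m12, -b-> m12
  m11 = a.0 | 0 ⊢ -a-> m12
  m12 = 0 | 0 ⊢ stopped
Reachable graph of Q (9 states):
  n0 = b.(b.a.a.0 | (a.0 + b.0)) ⊢ -b-> n1
  n1 = b.a.a.0 | (a.0 + b.0) ⊢ -a-> n2, -b-> n2, -b-> n3
  n2 = b.a.a.0 | 0 ⊢ -b-> n4
  n3 = a.a.0 | (a.0 + b.0) ⊢ -a-> n4, -a-> n5, -b-> n4
  n4 = a.a.0 | 0 ⊢ -a-> n6
  n5 = a.0 | (a.0 + b.0) ⊢ -a-> n6, -a-> n7, -b-> n6
  n6 = a.0 | 0 ⊢ -a-> n8
  n7 = 0 | (a.0 + b.0) ⊢ -a-> n8, -b-> n8
  n8 = 0 | 0 ⊢ stopped
Trace ⟨bbbb⟩ through P, begin at {m0}:
  after b @ step 1: {m1}
  after b @ step 2: {m2, m3}
  after b @ step 3: {m5, m6}
  after b @ step 4: {m9}
  — P admits the full trace.
Trace ⟨bbbb⟩ through Q, begin at {n0}:
  after b @ step 1: {n1}
  after b @ step 2: {n2, n3}
  after b @ step 3: {n4}
  after b @ step 4: no successor for Q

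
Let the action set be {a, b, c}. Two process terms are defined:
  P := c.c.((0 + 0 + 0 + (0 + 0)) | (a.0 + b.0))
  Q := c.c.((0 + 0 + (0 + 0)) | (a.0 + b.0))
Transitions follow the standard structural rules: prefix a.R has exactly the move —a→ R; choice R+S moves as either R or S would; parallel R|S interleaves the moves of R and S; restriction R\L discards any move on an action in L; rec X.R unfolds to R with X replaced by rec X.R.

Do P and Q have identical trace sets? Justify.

traces(P) = traces(Q)

LTS(P): 4 reachable states
  m0 = c.c.((0 + 0 + 0 + (0 + 0)) | (a.0 + b.0)) has moves ··c··> m1
  m1 = c.((0 + 0 + 0 + (0 + 0)) | (a.0 + b.0)) has moves ··c··> m2
  m2 = (0 + 0 + 0 + (0 + 0)) | (a.0 + b.0) has moves ··a··> m3, ··b··> m3
  m3 = (0 + 0 + 0 + (0 + 0)) | 0 has moves ·
LTS(Q): 4 reachable states
  n0 = c.c.((0 + 0 + (0 + 0)) | (a.0 + b.0)) has moves ··c··> n1
  n1 = c.((0 + 0 + (0 + 0)) | (a.0 + b.0)) has moves ··c··> n2
  n2 = (0 + 0 + (0 + 0)) | (a.0 + b.0) has moves ··a··> n3, ··b··> n3
  n3 = (0 + 0 + (0 + 0)) | 0 has moves ·
Partition-refinement fixed point:
  B0 = {m0, n0}
  B1 = {m1, n1}
  B2 = {m2, n2}
  B3 = {m3, n3}
m0 ∈ B0, n0 ∈ B0 → same block
Bisimilar ⇒ trace-equivalent.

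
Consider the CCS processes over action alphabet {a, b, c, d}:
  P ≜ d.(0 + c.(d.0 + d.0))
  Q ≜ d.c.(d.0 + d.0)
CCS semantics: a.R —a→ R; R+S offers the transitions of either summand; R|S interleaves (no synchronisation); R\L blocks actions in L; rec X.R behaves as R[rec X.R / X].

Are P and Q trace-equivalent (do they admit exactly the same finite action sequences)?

trace-equivalent

LTS(P): 4 reachable states
  s0 = d.(0 + c.(d.0 + d.0)) | ··d··> s1
  s1 = 0 + c.(d.0 + d.0) | ··c··> s2
  s2 = d.0 + d.0 | ··d··> s3
  s3 = 0 | ·
LTS(Q): 4 reachable states
  t0 = d.c.(d.0 + d.0) | ··d··> t1
  t1 = c.(d.0 + d.0) | ··c··> t2
  t2 = d.0 + d.0 | ··d··> t3
  t3 = 0 | ·
Coarsest stable partition (strong bisimilarity classes):
  B0 = {s0, t0}
  B1 = {s1, t1}
  B2 = {s2, t2}
  B3 = {s3, t3}
s0 ∈ B0, t0 ∈ B0 → same block
Bisimilar ⇒ trace-equivalent.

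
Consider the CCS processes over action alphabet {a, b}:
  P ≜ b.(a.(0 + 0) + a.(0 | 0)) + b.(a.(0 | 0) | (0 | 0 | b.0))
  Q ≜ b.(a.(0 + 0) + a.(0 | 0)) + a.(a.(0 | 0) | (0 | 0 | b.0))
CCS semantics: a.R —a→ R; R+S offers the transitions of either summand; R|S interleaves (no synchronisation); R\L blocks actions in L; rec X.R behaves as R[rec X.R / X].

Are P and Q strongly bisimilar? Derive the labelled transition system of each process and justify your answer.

P's transition system — 8 states:
  s0 = b.(a.(0 + 0) + a.(0 | 0)) + b.(a.(0 | 0) | (0 | 0 | b.0)) | —b→ s1, —b→ s2
  s1 = a.(0 + 0) + a.(0 | 0) | —a→ s3, —a→ s4
  s2 = a.(0 | 0) | (0 | 0 | b.0) | —a→ s5, —b→ s6
  s3 = 0 + 0 | (no moves)
  s4 = 0 | 0 | (no moves)
  s5 = 0 | 0 | (0 | 0 | b.0) | —b→ s7
  s6 = a.(0 | 0) | (0 | 0 | 0) | —a→ s7
  s7 = 0 | 0 | (0 | 0 | 0) | (no moves)
Q's transition system — 8 states:
  t0 = b.(a.(0 + 0) + a.(0 | 0)) + a.(a.(0 | 0) | (0 | 0 | b.0)) | —a→ t1, —b→ t2
  t1 = a.(0 | 0) | (0 | 0 | b.0) | —a→ t3, —b→ t4
  t2 = a.(0 + 0) + a.(0 | 0) | —a→ t5, —a→ t6
  t3 = 0 | 0 | (0 | 0 | b.0) | —b→ t7
  t4 = a.(0 | 0) | (0 | 0 | 0) | —a→ t7
  t5 = 0 + 0 | (no moves)
  t6 = 0 | 0 | (no moves)
  t7 = 0 | 0 | (0 | 0 | 0) | (no moves)
Bisimilarity quotient blocks:
  B0 = {s0}
  B1 = {s1, s6, t2, t4}
  B2 = {s3, s4, s7, t5, t6, t7}
  B3 = {s2, t1}
  B4 = {s5, t3}
  B5 = {t0}
s0 ∈ B0, t0 ∈ B5 → different blocks

NO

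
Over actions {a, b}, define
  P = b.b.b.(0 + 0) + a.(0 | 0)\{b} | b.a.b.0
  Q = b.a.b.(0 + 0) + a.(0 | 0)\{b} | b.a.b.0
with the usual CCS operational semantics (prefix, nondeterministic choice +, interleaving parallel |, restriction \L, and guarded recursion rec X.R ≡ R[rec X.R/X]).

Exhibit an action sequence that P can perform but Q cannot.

bb

P's transition system — 11 states:
  s0 = b.b.b.(0 + 0) + a.(0 | 0)\{b} | b.a.b.0 :: -a-> s1, -b-> s2, -b-> s3
  s1 = (0 | 0)\{b} | b.a.b.0 :: -b-> s4
  s2 = a.(0 | 0)\{b} | a.b.0 :: -a-> s4, -a-> s5
  s3 = b.b.(0 + 0) :: -b-> s6
  s4 = (0 | 0)\{b} | a.b.0 :: -a-> s7
  s5 = a.(0 | 0)\{b} | b.0 :: -a-> s7, -b-> s8
  s6 = b.(0 + 0) :: -b-> s9
  s7 = (0 | 0)\{b} | b.0 :: -b-> s10
  s8 = a.(0 | 0)\{b} | 0 :: -a-> s10
  s9 = 0 + 0 :: ∅
  s10 = (0 | 0)\{b} | 0 :: ∅
Q's transition system — 11 states:
  t0 = b.a.b.(0 + 0) + a.(0 | 0)\{b} | b.a.b.0 :: -a-> t1, -b-> t2, -b-> t3
  t1 = (0 | 0)\{b} | b.a.b.0 :: -b-> t4
  t2 = a.(0 | 0)\{b} | a.b.0 :: -a-> t4, -a-> t5
  t3 = a.b.(0 + 0) :: -a-> t6
  t4 = (0 | 0)\{b} | a.b.0 :: -a-> t7
  t5 = a.(0 | 0)\{b} | b.0 :: -a-> t7, -b-> t8
  t6 = b.(0 + 0) :: -b-> t9
  t7 = (0 | 0)\{b} | b.0 :: -b-> t10
  t8 = a.(0 | 0)\{b} | 0 :: -a-> t10
  t9 = 0 + 0 :: ∅
  t10 = (0 | 0)\{b} | 0 :: ∅
Executing bb from P (initial set {s0}):
  step 1 (b): {s2, s3}
  step 2 (b): {s6}
  P completes σ.
Executing bb from Q (initial set {t0}):
  step 1 (b): {t2, t3}
  step 2 (b): ∅  — Q cannot continue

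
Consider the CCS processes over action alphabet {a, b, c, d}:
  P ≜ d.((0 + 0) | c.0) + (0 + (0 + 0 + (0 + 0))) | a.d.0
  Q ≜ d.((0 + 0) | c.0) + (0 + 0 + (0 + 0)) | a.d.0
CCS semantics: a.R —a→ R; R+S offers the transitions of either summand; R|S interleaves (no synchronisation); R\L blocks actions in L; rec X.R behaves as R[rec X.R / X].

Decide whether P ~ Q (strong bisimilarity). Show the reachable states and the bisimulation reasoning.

Reachable graph of P (5 states):
  m0 = d.((0 + 0) | c.0) + (0 + (0 + 0 + (0 + 0))) | a.d.0 | —a→ m1, —d→ m2
  m1 = (0 + (0 + 0 + (0 + 0))) | d.0 | —d→ m3
  m2 = (0 + 0) | c.0 | —c→ m4
  m3 = (0 + (0 + 0 + (0 + 0))) | 0 | ·
  m4 = (0 + 0) | 0 | ·
Reachable graph of Q (5 states):
  n0 = d.((0 + 0) | c.0) + (0 + 0 + (0 + 0)) | a.d.0 | —a→ n1, —d→ n2
  n1 = (0 + 0 + (0 + 0)) | d.0 | —d→ n3
  n2 = (0 + 0) | c.0 | —c→ n4
  n3 = (0 + 0 + (0 + 0)) | 0 | ·
  n4 = (0 + 0) | 0 | ·
Bisimilarity quotient blocks:
  B0 = {m0, n0}
  B1 = {m2, n2}
  B2 = {m3, m4, n3, n4}
  B3 = {m1, n1}
m0 ∈ B0, n0 ∈ B0 → same block

bisimilar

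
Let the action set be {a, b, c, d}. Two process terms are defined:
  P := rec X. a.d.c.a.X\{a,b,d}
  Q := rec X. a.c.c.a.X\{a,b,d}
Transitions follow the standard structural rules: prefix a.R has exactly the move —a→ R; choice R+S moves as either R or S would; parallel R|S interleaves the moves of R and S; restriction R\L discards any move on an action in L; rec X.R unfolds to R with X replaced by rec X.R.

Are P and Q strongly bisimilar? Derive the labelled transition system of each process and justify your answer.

P ≁ Q

P's transition system — 5 states:
  s0 = rec X. a.d.c.a.X\{a,b,d} | —a→ s1
  s1 = d.c.a.(rec X. a.d.c.a.X\{a,b,d})\{a,b,d} | —d→ s2
  s2 = c.a.(rec X. a.d.c.a.X\{a,b,d})\{a,b,d} | —c→ s3
  s3 = a.(rec X. a.d.c.a.X\{a,b,d})\{a,b,d} | —a→ s4
  s4 = (rec X. a.d.c.a.X\{a,b,d})\{a,b,d} | ·
Q's transition system — 5 states:
  t0 = rec X. a.c.c.a.X\{a,b,d} | —a→ t1
  t1 = c.c.a.(rec X. a.c.c.a.X\{a,b,d})\{a,b,d} | —c→ t2
  t2 = c.a.(rec X. a.c.c.a.X\{a,b,d})\{a,b,d} | —c→ t3
  t3 = a.(rec X. a.c.c.a.X\{a,b,d})\{a,b,d} | —a→ t4
  t4 = (rec X. a.c.c.a.X\{a,b,d})\{a,b,d} | ·
Partition-refinement fixed point:
  B0 = {s0}
  B1 = {s1}
  B2 = {s2, t2}
  B3 = {s3, t3}
  B4 = {s4, t4}
  B5 = {t0}
  B6 = {t1}
s0 ∈ B0, t0 ∈ B5 → different blocks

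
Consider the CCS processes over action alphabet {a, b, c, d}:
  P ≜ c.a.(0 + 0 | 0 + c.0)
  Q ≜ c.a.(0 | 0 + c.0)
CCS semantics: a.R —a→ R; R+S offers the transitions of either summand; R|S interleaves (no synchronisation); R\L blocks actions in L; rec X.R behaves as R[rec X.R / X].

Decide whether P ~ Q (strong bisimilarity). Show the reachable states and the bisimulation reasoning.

P ~ Q

LTS(P): 4 reachable states
  m0 = c.a.(0 + 0 | 0 + c.0) | --c--▸ m1
  m1 = a.(0 + 0 | 0 + c.0) | --a--▸ m2
  m2 = 0 + 0 | 0 + c.0 | --c--▸ m3
  m3 = 0 | ·
LTS(Q): 4 reachable states
  n0 = c.a.(0 | 0 + c.0) | --c--▸ n1
  n1 = a.(0 | 0 + c.0) | --a--▸ n2
  n2 = 0 | 0 + c.0 | --c--▸ n3
  n3 = 0 | ·
Partition-refinement fixed point:
  B0 = {m0, n0}
  B1 = {m1, n1}
  B2 = {m2, n2}
  B3 = {m3, n3}
m0 ∈ B0, n0 ∈ B0 → same block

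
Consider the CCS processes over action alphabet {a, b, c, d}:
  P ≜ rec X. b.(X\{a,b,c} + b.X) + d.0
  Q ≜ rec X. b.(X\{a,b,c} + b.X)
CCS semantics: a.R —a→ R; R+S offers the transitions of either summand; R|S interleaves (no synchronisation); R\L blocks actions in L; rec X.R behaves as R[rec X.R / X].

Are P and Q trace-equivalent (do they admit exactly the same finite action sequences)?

LTS(P): 4 reachable states
  m0 = rec X. b.(X\{a,b,c} + b.X) + d.0 ⊢ --b--▸ m1, --d--▸ m2
  m1 = (rec X. b.(X\{a,b,c} + b.X) + d.0)\{a,b,c} + b.(rec X. b.(X\{a,b,c} + b.X) + d.0) ⊢ --b--▸ m0, --d--▸ m3
  m2 = 0 ⊢ ∅
  m3 = 0\{a,b,c} ⊢ ∅
LTS(Q): 2 reachable states
  n0 = rec X. b.(X\{a,b,c} + b.X) ⊢ --b--▸ n1
  n1 = (rec X. b.(X\{a,b,c} + b.X))\{a,b,c} + b.(rec X. b.(X\{a,b,c} + b.X)) ⊢ --b--▸ n0
Run σ = ⟨d⟩ on P: start {m0}
  [1] d ⇒ {m2}
  — P admits the full trace.
Run σ = ⟨d⟩ on Q: start {n0}
  [1] d ⇒ ∅  — Q cannot continue

trace-distinct — witness ⟨d⟩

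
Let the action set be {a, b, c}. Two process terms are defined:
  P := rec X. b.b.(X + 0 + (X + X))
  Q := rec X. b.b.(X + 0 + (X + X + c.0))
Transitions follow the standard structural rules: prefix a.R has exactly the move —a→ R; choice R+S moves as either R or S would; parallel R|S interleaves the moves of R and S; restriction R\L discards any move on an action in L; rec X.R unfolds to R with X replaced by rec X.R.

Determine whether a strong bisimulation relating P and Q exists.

P ≁ Q

LTS(P): 3 reachable states
  u0 = rec X. b.b.(X + 0 + (X + X)) :: —b→ u1
  u1 = b.((rec X. b.b.(X + 0 + (X + X))) + 0 + ((rec X. b.b.(X + 0 + (X + X))) + (rec X. b.b.(X + 0 + (X + X))))) :: —b→ u2
  u2 = (rec X. b.b.(X + 0 + (X + X))) + 0 + ((rec X. b.b.(X + 0 + (X + X))) + (rec X. b.b.(X + 0 + (X + X)))) :: —b→ u1
LTS(Q): 4 reachable states
  v0 = rec X. b.b.(X + 0 + (X + X + c.0)) :: —b→ v1
  v1 = b.((rec X. b.b.(X + 0 + (X + X + c.0))) + 0 + ((rec X. b.b.(X + 0 + (X + X + c.0))) + (rec X. b.b.(X + 0 + (X + X + c.0))) + c.0)) :: —b→ v2
  v2 = (rec X. b.b.(X + 0 + (X + X + c.0))) + 0 + ((rec X. b.b.(X + 0 + (X + X + c.0))) + (rec X. b.b.(X + 0 + (X + X + c.0))) + c.0) :: —b→ v1, —c→ v3
  v3 = 0 :: ·
Partition-refinement fixed point:
  B0 = {u0, u1, u2}
  B1 = {v0}
  B2 = {v1}
  B3 = {v2}
  B4 = {v3}
u0 ∈ B0, v0 ∈ B1 → different blocks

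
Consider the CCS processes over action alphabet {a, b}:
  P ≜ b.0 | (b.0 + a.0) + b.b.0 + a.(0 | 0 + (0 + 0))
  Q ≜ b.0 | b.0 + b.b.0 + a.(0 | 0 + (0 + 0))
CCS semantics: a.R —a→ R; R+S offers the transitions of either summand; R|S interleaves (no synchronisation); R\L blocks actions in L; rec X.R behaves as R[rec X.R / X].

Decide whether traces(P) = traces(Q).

trace-distinct — witness ⟨ab⟩

LTS(P): 7 reachable states
  u0 = b.0 | (b.0 + a.0) + b.b.0 + a.(0 | 0 + (0 + 0)) :: —a→ u1, —a→ u2, —b→ u2, —b→ u3, —b→ u4
  u1 = 0 | 0 + (0 + 0) :: ·
  u2 = b.0 | 0 :: —b→ u5
  u3 = 0 | (b.0 + a.0) :: —a→ u5, —b→ u5
  u4 = b.0 :: —b→ u6
  u5 = 0 | 0 :: ·
  u6 = 0 :: ·
LTS(Q): 7 reachable states
  v0 = b.0 | b.0 + b.b.0 + a.(0 | 0 + (0 + 0)) :: —a→ v1, —b→ v2, —b→ v3, —b→ v4
  v1 = 0 | 0 + (0 + 0) :: ·
  v2 = 0 | b.0 :: —b→ v5
  v3 = b.0 :: —b→ v6
  v4 = b.0 | 0 :: —b→ v5
  v5 = 0 | 0 :: ·
  v6 = 0 :: ·
Trace ⟨ab⟩ through P, begin at {u0}:
  after a @ step 1: {u1, u2}
  after b @ step 2: {u5}
  ✓ P
Trace ⟨ab⟩ through Q, begin at {v0}:
  after a @ step 1: {v1}
  after b @ step 2: ∅  — Q cannot continue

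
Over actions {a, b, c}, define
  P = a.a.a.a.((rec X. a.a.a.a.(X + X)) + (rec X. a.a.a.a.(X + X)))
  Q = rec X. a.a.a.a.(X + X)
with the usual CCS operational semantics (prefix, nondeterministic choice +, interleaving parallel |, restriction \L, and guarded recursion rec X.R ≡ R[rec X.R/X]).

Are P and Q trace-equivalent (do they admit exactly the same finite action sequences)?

YES

Reachable graph of P (5 states):
  p0 = a.a.a.a.((rec X. a.a.a.a.(X + X)) + (rec X. a.a.a.a.(X + X))) :: —a→ p1
  p1 = a.a.a.((rec X. a.a.a.a.(X + X)) + (rec X. a.a.a.a.(X + X))) :: —a→ p2
  p2 = a.a.((rec X. a.a.a.a.(X + X)) + (rec X. a.a.a.a.(X + X))) :: —a→ p3
  p3 = a.((rec X. a.a.a.a.(X + X)) + (rec X. a.a.a.a.(X + X))) :: —a→ p4
  p4 = (rec X. a.a.a.a.(X + X)) + (rec X. a.a.a.a.(X + X)) :: —a→ p1
Reachable graph of Q (5 states):
  q0 = rec X. a.a.a.a.(X + X) :: —a→ q1
  q1 = a.a.a.((rec X. a.a.a.a.(X + X)) + (rec X. a.a.a.a.(X + X))) :: —a→ q2
  q2 = a.a.((rec X. a.a.a.a.(X + X)) + (rec X. a.a.a.a.(X + X))) :: —a→ q3
  q3 = a.((rec X. a.a.a.a.(X + X)) + (rec X. a.a.a.a.(X + X))) :: —a→ q4
  q4 = (rec X. a.a.a.a.(X + X)) + (rec X. a.a.a.a.(X + X)) :: —a→ q1
Bisimilarity quotient blocks:
  B0 = {p0, p1, p2, p3, p4, q0, q1, q2, q3, q4}
p0 ∈ B0, q0 ∈ B0 → same block
Bisimilar ⇒ trace-equivalent.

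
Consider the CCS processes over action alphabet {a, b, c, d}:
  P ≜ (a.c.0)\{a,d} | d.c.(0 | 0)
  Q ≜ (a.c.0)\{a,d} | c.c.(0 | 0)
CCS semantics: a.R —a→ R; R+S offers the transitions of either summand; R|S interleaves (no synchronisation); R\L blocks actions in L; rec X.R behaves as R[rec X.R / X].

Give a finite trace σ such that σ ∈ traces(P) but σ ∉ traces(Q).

LTS(P): 3 reachable states
  m0 = (a.c.0)\{a,d} | d.c.(0 | 0) → —d→ m1
  m1 = (a.c.0)\{a,d} | c.(0 | 0) → —c→ m2
  m2 = (a.c.0)\{a,d} | (0 | 0) → ·
LTS(Q): 3 reachable states
  n0 = (a.c.0)\{a,d} | c.c.(0 | 0) → —c→ n1
  n1 = (a.c.0)\{a,d} | c.(0 | 0) → —c→ n2
  n2 = (a.c.0)\{a,d} | (0 | 0) → ·
Run σ = ⟨d⟩ on P: start {m0}
  after d @ step 1: {m1}
  ✓ P
Run σ = ⟨d⟩ on Q: start {n0}
  after d @ step 1: no successor for Q

d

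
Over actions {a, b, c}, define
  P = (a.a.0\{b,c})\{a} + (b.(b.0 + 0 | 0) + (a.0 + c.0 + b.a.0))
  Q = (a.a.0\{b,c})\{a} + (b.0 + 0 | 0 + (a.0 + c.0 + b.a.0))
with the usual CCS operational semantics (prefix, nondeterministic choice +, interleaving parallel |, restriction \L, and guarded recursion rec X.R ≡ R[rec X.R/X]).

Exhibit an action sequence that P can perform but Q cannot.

P's transition system — 4 states:
  m0 = (a.a.0\{b,c})\{a} + (b.(b.0 + 0 | 0) + (a.0 + c.0 + b.a.0)) | ··a··> m1, ··b··> m2, ··b··> m3, ··c··> m1
  m1 = 0 | (no moves)
  m2 = a.0 | ··a··> m1
  m3 = b.0 + 0 | 0 | ··b··> m1
Q's transition system — 3 states:
  n0 = (a.a.0\{b,c})\{a} + (b.0 + 0 | 0 + (a.0 + c.0 + b.a.0)) | ··a··> n1, ··b··> n1, ··b··> n2, ··c··> n1
  n1 = 0 | (no moves)
  n2 = a.0 | ··a··> n1
Executing bb from P (initial set {m0}):
  after b @ step 1: {m2, m3}
  after b @ step 2: {m1}
  — P admits the full trace.
Executing bb from Q (initial set {n0}):
  after b @ step 1: {n1, n2}
  after b @ step 2: ∅  — Q cannot continue

bb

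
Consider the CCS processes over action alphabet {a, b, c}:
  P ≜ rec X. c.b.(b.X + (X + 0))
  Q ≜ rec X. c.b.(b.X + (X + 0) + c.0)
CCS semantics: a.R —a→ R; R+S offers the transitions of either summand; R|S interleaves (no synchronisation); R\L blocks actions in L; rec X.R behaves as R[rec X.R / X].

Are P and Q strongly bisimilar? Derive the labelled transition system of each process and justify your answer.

P's transition system — 3 states:
  s0 = rec X. c.b.(b.X + (X + 0)) has moves -c-> s1
  s1 = b.(b.(rec X. c.b.(b.X + (X + 0))) + ((rec X. c.b.(b.X + (X + 0))) + 0)) has moves -b-> s2
  s2 = b.(rec X. c.b.(b.X + (X + 0))) + ((rec X. c.b.(b.X + (X + 0))) + 0) has moves -b-> s0, -c-> s1
Q's transition system — 4 states:
  t0 = rec X. c.b.(b.X + (X + 0) + c.0) has moves -c-> t1
  t1 = b.(b.(rec X. c.b.(b.X + (X + 0) + c.0)) + ((rec X. c.b.(b.X + (X + 0) + c.0)) + 0) + c.0) has moves -b-> t2
  t2 = b.(rec X. c.b.(b.X + (X + 0) + c.0)) + ((rec X. c.b.(b.X + (X + 0) + c.0)) + 0) + c.0 has moves -b-> t0, -c-> t1, -c-> t3
  t3 = 0 has moves stopped
Coarsest stable partition (strong bisimilarity classes):
  B0 = {s0}
  B1 = {s1}
  B2 = {s2}
  B3 = {t0}
  B4 = {t1}
  B5 = {t2}
  B6 = {t3}
s0 ∈ B0, t0 ∈ B3 → different blocks

not bisimilar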